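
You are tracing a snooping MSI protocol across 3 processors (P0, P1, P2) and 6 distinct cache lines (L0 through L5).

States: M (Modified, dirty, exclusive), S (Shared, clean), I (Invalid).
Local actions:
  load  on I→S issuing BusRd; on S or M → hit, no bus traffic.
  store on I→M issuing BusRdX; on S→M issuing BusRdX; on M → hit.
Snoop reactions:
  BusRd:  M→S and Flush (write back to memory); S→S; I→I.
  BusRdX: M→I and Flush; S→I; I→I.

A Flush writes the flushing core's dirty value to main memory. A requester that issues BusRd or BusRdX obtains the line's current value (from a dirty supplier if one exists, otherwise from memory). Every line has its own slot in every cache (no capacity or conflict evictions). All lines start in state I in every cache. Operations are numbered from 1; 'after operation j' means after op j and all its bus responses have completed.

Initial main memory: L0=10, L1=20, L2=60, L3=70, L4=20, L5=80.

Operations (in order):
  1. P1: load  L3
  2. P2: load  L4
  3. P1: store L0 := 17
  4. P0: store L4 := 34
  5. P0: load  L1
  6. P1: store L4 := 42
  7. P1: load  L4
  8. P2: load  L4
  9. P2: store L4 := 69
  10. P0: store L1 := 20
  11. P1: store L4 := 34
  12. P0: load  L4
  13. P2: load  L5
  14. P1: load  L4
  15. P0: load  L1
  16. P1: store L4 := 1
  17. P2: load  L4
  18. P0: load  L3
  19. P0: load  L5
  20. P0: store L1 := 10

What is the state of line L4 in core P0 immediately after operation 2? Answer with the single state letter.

[1] P1: load  L3 | P0:I, P1:S(70), P2:I | bus: BusRd
[2] P2: load  L4 | P0:I, P1:I, P2:S(20) | bus: BusRd
[3] P1: store L0 := 17 | P0:I, P1:M(17), P2:I | bus: BusRdX
[4] P0: store L4 := 34 | P0:M(34), P1:I, P2:I | bus: BusRdX
[5] P0: load  L1 | P0:S(20), P1:I, P2:I | bus: BusRd
[6] P1: store L4 := 42 | P0:I, P1:M(42), P2:I | bus: BusRdX,Flush
[7] P1: load  L4 | P0:I, P1:M(42), P2:I | bus: none
[8] P2: load  L4 | P0:I, P1:S(42), P2:S(42) | bus: BusRd,Flush
[9] P2: store L4 := 69 | P0:I, P1:I, P2:M(69) | bus: BusRdX
[10] P0: store L1 := 20 | P0:M(20), P1:I, P2:I | bus: BusRdX
[11] P1: store L4 := 34 | P0:I, P1:M(34), P2:I | bus: BusRdX,Flush
[12] P0: load  L4 | P0:S(34), P1:S(34), P2:I | bus: BusRd,Flush
[13] P2: load  L5 | P0:I, P1:I, P2:S(80) | bus: BusRd
[14] P1: load  L4 | P0:S(34), P1:S(34), P2:I | bus: none
[15] P0: load  L1 | P0:M(20), P1:I, P2:I | bus: none
[16] P1: store L4 := 1 | P0:I, P1:M(1), P2:I | bus: BusRdX
[17] P2: load  L4 | P0:I, P1:S(1), P2:S(1) | bus: BusRd,Flush
[18] P0: load  L3 | P0:S(70), P1:S(70), P2:I | bus: BusRd
[19] P0: load  L5 | P0:S(80), P1:I, P2:S(80) | bus: BusRd
[20] P0: store L1 := 10 | P0:M(10), P1:I, P2:I | bus: none

state = I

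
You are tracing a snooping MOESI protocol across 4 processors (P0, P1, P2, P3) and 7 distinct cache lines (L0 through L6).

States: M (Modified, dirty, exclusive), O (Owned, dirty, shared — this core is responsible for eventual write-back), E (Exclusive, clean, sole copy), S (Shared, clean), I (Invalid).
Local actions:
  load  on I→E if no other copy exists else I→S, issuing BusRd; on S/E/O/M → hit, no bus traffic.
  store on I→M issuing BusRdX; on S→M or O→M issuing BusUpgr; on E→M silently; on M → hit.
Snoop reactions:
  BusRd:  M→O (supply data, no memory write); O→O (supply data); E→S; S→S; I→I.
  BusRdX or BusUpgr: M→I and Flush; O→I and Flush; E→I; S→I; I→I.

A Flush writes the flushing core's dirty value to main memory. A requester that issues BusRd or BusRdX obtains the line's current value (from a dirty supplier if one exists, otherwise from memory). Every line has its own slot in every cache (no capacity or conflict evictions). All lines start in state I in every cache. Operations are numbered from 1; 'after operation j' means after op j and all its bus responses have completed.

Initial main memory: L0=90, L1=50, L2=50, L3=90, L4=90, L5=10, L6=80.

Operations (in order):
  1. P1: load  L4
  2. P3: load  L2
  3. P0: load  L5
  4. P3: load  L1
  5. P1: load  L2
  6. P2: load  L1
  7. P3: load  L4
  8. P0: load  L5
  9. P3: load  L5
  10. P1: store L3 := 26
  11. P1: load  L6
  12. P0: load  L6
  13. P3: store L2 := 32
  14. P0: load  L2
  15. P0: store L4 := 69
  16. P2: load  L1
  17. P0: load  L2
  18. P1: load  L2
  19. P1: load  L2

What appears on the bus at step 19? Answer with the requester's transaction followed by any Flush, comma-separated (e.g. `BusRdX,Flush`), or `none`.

[1] P1: load  L4 | P0:I, P1:E(90), P2:I, P3:I | bus: BusRd
[2] P3: load  L2 | P0:I, P1:I, P2:I, P3:E(50) | bus: BusRd
[3] P0: load  L5 | P0:E(10), P1:I, P2:I, P3:I | bus: BusRd
[4] P3: load  L1 | P0:I, P1:I, P2:I, P3:E(50) | bus: BusRd
[5] P1: load  L2 | P0:I, P1:S(50), P2:I, P3:S(50) | bus: BusRd
[6] P2: load  L1 | P0:I, P1:I, P2:S(50), P3:S(50) | bus: BusRd
[7] P3: load  L4 | P0:I, P1:S(90), P2:I, P3:S(90) | bus: BusRd
[8] P0: load  L5 | P0:E(10), P1:I, P2:I, P3:I | bus: none
[9] P3: load  L5 | P0:S(10), P1:I, P2:I, P3:S(10) | bus: BusRd
[10] P1: store L3 := 26 | P0:I, P1:M(26), P2:I, P3:I | bus: BusRdX
[11] P1: load  L6 | P0:I, P1:E(80), P2:I, P3:I | bus: BusRd
[12] P0: load  L6 | P0:S(80), P1:S(80), P2:I, P3:I | bus: BusRd
[13] P3: store L2 := 32 | P0:I, P1:I, P2:I, P3:M(32) | bus: BusUpgr
[14] P0: load  L2 | P0:S(32), P1:I, P2:I, P3:O(32) | bus: BusRd
[15] P0: store L4 := 69 | P0:M(69), P1:I, P2:I, P3:I | bus: BusRdX
[16] P2: load  L1 | P0:I, P1:I, P2:S(50), P3:S(50) | bus: none
[17] P0: load  L2 | P0:S(32), P1:I, P2:I, P3:O(32) | bus: none
[18] P1: load  L2 | P0:S(32), P1:S(32), P2:I, P3:O(32) | bus: BusRd
[19] P1: load  L2 | P0:S(32), P1:S(32), P2:I, P3:O(32) | bus: none

bus = none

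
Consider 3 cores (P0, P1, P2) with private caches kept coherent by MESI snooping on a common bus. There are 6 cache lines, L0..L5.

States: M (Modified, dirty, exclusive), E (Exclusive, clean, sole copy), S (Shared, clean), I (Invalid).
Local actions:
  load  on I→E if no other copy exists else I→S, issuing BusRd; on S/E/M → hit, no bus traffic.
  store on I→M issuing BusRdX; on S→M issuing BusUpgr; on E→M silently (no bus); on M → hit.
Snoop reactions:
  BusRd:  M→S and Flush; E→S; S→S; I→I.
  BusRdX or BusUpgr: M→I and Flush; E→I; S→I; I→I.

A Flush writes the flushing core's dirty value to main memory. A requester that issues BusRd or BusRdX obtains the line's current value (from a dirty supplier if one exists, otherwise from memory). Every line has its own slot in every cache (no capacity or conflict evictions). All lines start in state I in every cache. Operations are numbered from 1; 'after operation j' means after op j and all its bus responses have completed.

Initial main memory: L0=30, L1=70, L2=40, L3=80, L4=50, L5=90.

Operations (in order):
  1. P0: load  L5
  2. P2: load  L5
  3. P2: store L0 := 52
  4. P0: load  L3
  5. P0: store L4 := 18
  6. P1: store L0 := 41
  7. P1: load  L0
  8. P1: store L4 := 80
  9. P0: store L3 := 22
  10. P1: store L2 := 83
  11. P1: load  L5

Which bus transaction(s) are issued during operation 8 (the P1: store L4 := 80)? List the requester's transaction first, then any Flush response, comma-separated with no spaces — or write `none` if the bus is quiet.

bus = BusRdX,Flush

1. P0: load  L5  bus=[BusRd]  L5: P0=E P1=I P2=I  mem[L5]=90
2. P2: load  L5  bus=[BusRd]  L5: P0=S P1=I P2=S  mem[L5]=90
3. P2: store L0 := 52  bus=[BusRdX]  L0: P0=I P1=I P2=M  mem[L0]=30
4. P0: load  L3  bus=[BusRd]  L3: P0=E P1=I P2=I  mem[L3]=80
5. P0: store L4 := 18  bus=[BusRdX]  L4: P0=M P1=I P2=I  mem[L4]=50
6. P1: store L0 := 41  bus=[BusRdX,Flush]  L0: P0=I P1=M P2=I  mem[L0]=52
7. P1: load  L0  bus=[-]  L0: P0=I P1=M P2=I  mem[L0]=52
8. P1: store L4 := 80  bus=[BusRdX,Flush]  L4: P0=I P1=M P2=I  mem[L4]=18
9. P0: store L3 := 22  bus=[-]  L3: P0=M P1=I P2=I  mem[L3]=80
10. P1: store L2 := 83  bus=[BusRdX]  L2: P0=I P1=M P2=I  mem[L2]=40
11. P1: load  L5  bus=[BusRd]  L5: P0=S P1=S P2=S  mem[L5]=90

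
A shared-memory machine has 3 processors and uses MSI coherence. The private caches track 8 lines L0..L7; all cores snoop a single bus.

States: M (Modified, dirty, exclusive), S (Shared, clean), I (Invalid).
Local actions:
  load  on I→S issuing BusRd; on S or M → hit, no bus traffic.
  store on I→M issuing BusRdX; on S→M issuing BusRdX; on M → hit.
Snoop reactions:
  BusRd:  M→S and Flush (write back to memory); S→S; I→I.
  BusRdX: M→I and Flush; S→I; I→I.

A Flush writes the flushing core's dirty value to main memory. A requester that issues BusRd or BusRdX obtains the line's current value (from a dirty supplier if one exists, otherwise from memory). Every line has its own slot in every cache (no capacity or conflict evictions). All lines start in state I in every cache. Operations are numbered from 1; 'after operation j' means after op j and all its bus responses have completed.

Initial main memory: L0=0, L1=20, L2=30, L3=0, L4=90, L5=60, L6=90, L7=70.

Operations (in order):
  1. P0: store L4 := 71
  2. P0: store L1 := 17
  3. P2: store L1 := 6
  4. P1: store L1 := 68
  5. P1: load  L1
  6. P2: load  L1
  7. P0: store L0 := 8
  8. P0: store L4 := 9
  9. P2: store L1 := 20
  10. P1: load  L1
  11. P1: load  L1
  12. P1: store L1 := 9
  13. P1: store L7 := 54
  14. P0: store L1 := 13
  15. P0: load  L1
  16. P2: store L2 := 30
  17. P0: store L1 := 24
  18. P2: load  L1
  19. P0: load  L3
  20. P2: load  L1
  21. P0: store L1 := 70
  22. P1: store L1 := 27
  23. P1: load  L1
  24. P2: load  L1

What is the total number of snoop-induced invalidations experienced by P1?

invalidations = 2

1. P0: store L4 := 71  bus=[BusRdX]  L4: P0=M P1=I P2=I  mem[L4]=90
2. P0: store L1 := 17  bus=[BusRdX]  L1: P0=M P1=I P2=I  mem[L1]=20
3. P2: store L1 := 6  bus=[BusRdX,Flush]  L1: P0=I P1=I P2=M  mem[L1]=17
4. P1: store L1 := 68  bus=[BusRdX,Flush]  L1: P0=I P1=M P2=I  mem[L1]=6
5. P1: load  L1  bus=[-]  L1: P0=I P1=M P2=I  mem[L1]=6
6. P2: load  L1  bus=[BusRd,Flush]  L1: P0=I P1=S P2=S  mem[L1]=68
7. P0: store L0 := 8  bus=[BusRdX]  L0: P0=M P1=I P2=I  mem[L0]=0
8. P0: store L4 := 9  bus=[-]  L4: P0=M P1=I P2=I  mem[L4]=90
9. P2: store L1 := 20  bus=[BusRdX]  L1: P0=I P1=I P2=M  mem[L1]=68
10. P1: load  L1  bus=[BusRd,Flush]  L1: P0=I P1=S P2=S  mem[L1]=20
11. P1: load  L1  bus=[-]  L1: P0=I P1=S P2=S  mem[L1]=20
12. P1: store L1 := 9  bus=[BusRdX]  L1: P0=I P1=M P2=I  mem[L1]=20
13. P1: store L7 := 54  bus=[BusRdX]  L7: P0=I P1=M P2=I  mem[L7]=70
14. P0: store L1 := 13  bus=[BusRdX,Flush]  L1: P0=M P1=I P2=I  mem[L1]=9
15. P0: load  L1  bus=[-]  L1: P0=M P1=I P2=I  mem[L1]=9
16. P2: store L2 := 30  bus=[BusRdX]  L2: P0=I P1=I P2=M  mem[L2]=30
17. P0: store L1 := 24  bus=[-]  L1: P0=M P1=I P2=I  mem[L1]=9
18. P2: load  L1  bus=[BusRd,Flush]  L1: P0=S P1=I P2=S  mem[L1]=24
19. P0: load  L3  bus=[BusRd]  L3: P0=S P1=I P2=I  mem[L3]=0
20. P2: load  L1  bus=[-]  L1: P0=S P1=I P2=S  mem[L1]=24
21. P0: store L1 := 70  bus=[BusRdX]  L1: P0=M P1=I P2=I  mem[L1]=24
22. P1: store L1 := 27  bus=[BusRdX,Flush]  L1: P0=I P1=M P2=I  mem[L1]=70
23. P1: load  L1  bus=[-]  L1: P0=I P1=M P2=I  mem[L1]=70
24. P2: load  L1  bus=[BusRd,Flush]  L1: P0=I P1=S P2=S  mem[L1]=27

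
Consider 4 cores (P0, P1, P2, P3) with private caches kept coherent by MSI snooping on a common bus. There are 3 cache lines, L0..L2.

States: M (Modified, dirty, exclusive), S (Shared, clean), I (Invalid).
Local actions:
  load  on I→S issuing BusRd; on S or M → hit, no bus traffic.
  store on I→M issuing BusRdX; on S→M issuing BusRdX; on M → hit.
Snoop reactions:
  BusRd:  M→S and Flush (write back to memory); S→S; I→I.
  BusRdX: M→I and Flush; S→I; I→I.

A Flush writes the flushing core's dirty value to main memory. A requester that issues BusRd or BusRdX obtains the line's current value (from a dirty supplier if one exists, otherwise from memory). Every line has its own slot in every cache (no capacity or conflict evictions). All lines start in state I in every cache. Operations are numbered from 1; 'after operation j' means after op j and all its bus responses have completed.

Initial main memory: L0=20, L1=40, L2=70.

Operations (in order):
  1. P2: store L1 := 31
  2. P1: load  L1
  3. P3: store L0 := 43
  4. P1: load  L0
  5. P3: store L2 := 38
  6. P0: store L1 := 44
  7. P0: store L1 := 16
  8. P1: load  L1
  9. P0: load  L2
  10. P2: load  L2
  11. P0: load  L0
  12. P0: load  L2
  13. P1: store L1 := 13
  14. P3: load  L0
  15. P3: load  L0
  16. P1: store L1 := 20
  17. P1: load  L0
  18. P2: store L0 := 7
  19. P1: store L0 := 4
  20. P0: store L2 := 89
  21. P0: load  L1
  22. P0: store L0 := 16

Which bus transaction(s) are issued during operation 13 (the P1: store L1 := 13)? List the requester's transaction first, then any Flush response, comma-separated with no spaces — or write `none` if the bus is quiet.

1. P2: store L1 := 31  bus=[BusRdX]  L1: P0=I P1=I P2=M P3=I  mem[L1]=40
2. P1: load  L1  bus=[BusRd,Flush]  L1: P0=I P1=S P2=S P3=I  mem[L1]=31
3. P3: store L0 := 43  bus=[BusRdX]  L0: P0=I P1=I P2=I P3=M  mem[L0]=20
4. P1: load  L0  bus=[BusRd,Flush]  L0: P0=I P1=S P2=I P3=S  mem[L0]=43
5. P3: store L2 := 38  bus=[BusRdX]  L2: P0=I P1=I P2=I P3=M  mem[L2]=70
6. P0: store L1 := 44  bus=[BusRdX]  L1: P0=M P1=I P2=I P3=I  mem[L1]=31
7. P0: store L1 := 16  bus=[-]  L1: P0=M P1=I P2=I P3=I  mem[L1]=31
8. P1: load  L1  bus=[BusRd,Flush]  L1: P0=S P1=S P2=I P3=I  mem[L1]=16
9. P0: load  L2  bus=[BusRd,Flush]  L2: P0=S P1=I P2=I P3=S  mem[L2]=38
10. P2: load  L2  bus=[BusRd]  L2: P0=S P1=I P2=S P3=S  mem[L2]=38
11. P0: load  L0  bus=[BusRd]  L0: P0=S P1=S P2=I P3=S  mem[L0]=43
12. P0: load  L2  bus=[-]  L2: P0=S P1=I P2=S P3=S  mem[L2]=38
13. P1: store L1 := 13  bus=[BusRdX]  L1: P0=I P1=M P2=I P3=I  mem[L1]=16
14. P3: load  L0  bus=[-]  L0: P0=S P1=S P2=I P3=S  mem[L0]=43
15. P3: load  L0  bus=[-]  L0: P0=S P1=S P2=I P3=S  mem[L0]=43
16. P1: store L1 := 20  bus=[-]  L1: P0=I P1=M P2=I P3=I  mem[L1]=16
17. P1: load  L0  bus=[-]  L0: P0=S P1=S P2=I P3=S  mem[L0]=43
18. P2: store L0 := 7  bus=[BusRdX]  L0: P0=I P1=I P2=M P3=I  mem[L0]=43
19. P1: store L0 := 4  bus=[BusRdX,Flush]  L0: P0=I P1=M P2=I P3=I  mem[L0]=7
20. P0: store L2 := 89  bus=[BusRdX]  L2: P0=M P1=I P2=I P3=I  mem[L2]=38
21. P0: load  L1  bus=[BusRd,Flush]  L1: P0=S P1=S P2=I P3=I  mem[L1]=20
22. P0: store L0 := 16  bus=[BusRdX,Flush]  L0: P0=M P1=I P2=I P3=I  mem[L0]=4

bus = BusRdX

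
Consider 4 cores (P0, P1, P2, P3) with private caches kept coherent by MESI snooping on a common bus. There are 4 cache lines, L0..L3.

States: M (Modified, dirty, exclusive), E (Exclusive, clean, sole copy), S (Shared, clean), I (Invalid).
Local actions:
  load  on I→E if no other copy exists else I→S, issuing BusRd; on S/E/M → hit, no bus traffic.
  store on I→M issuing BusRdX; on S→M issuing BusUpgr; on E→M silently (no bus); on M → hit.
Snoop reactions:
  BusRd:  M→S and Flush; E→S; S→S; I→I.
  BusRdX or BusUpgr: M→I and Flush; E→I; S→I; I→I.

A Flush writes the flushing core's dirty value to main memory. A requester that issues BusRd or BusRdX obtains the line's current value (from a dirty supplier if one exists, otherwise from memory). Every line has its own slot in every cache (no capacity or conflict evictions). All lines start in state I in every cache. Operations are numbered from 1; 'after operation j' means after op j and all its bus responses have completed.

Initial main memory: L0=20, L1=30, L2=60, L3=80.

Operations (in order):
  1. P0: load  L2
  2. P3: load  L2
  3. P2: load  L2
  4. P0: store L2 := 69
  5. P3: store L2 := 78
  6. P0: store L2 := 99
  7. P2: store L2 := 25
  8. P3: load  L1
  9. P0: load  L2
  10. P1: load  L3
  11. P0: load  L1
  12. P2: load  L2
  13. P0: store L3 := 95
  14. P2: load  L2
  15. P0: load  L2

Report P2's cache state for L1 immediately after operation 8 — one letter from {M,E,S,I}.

1. P0: load  L2  bus=[BusRd]  L2: P0=E P1=I P2=I P3=I  mem[L2]=60
2. P3: load  L2  bus=[BusRd]  L2: P0=S P1=I P2=I P3=S  mem[L2]=60
3. P2: load  L2  bus=[BusRd]  L2: P0=S P1=I P2=S P3=S  mem[L2]=60
4. P0: store L2 := 69  bus=[BusUpgr]  L2: P0=M P1=I P2=I P3=I  mem[L2]=60
5. P3: store L2 := 78  bus=[BusRdX,Flush]  L2: P0=I P1=I P2=I P3=M  mem[L2]=69
6. P0: store L2 := 99  bus=[BusRdX,Flush]  L2: P0=M P1=I P2=I P3=I  mem[L2]=78
7. P2: store L2 := 25  bus=[BusRdX,Flush]  L2: P0=I P1=I P2=M P3=I  mem[L2]=99
8. P3: load  L1  bus=[BusRd]  L1: P0=I P1=I P2=I P3=E  mem[L1]=30
9. P0: load  L2  bus=[BusRd,Flush]  L2: P0=S P1=I P2=S P3=I  mem[L2]=25
10. P1: load  L3  bus=[BusRd]  L3: P0=I P1=E P2=I P3=I  mem[L3]=80
11. P0: load  L1  bus=[BusRd]  L1: P0=S P1=I P2=I P3=S  mem[L1]=30
12. P2: load  L2  bus=[-]  L2: P0=S P1=I P2=S P3=I  mem[L2]=25
13. P0: store L3 := 95  bus=[BusRdX]  L3: P0=M P1=I P2=I P3=I  mem[L3]=80
14. P2: load  L2  bus=[-]  L2: P0=S P1=I P2=S P3=I  mem[L2]=25
15. P0: load  L2  bus=[-]  L2: P0=S P1=I P2=S P3=I  mem[L2]=25

state = I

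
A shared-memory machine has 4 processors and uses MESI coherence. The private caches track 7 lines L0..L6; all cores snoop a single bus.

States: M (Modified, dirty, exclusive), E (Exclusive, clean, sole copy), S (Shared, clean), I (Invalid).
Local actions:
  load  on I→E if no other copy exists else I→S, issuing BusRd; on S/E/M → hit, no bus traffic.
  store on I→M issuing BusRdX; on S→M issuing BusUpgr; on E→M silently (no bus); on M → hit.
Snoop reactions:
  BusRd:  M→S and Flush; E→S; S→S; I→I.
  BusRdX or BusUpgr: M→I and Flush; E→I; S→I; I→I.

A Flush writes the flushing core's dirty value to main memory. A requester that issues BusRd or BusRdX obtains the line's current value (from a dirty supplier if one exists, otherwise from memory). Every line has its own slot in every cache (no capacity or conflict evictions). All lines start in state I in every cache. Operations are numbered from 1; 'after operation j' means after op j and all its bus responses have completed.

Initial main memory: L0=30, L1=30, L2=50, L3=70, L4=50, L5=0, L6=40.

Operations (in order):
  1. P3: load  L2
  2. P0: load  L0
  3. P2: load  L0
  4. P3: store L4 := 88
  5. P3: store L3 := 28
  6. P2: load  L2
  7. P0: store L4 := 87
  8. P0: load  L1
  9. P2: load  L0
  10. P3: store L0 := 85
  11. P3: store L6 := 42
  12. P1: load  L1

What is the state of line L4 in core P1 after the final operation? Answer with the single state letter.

  op1 P3: load  L2 → I/I/I/E on L2; bus BusRd; mem=50
  op2 P0: load  L0 → E/I/I/I on L0; bus BusRd; mem=30
  op3 P2: load  L0 → S/I/S/I on L0; bus BusRd; mem=30
  op4 P3: store L4 := 88 → I/I/I/M on L4; bus BusRdX; mem=50
  op5 P3: store L3 := 28 → I/I/I/M on L3; bus BusRdX; mem=70
  op6 P2: load  L2 → I/I/S/S on L2; bus BusRd; mem=50
  op7 P0: store L4 := 87 → M/I/I/I on L4; bus BusRdX Flush; mem=88
  op8 P0: load  L1 → E/I/I/I on L1; bus BusRd; mem=30
  op9 P2: load  L0 → S/I/S/I on L0; bus (none); mem=30
  op10 P3: store L0 := 85 → I/I/I/M on L0; bus BusRdX; mem=30
  op11 P3: store L6 := 42 → I/I/I/M on L6; bus BusRdX; mem=40
  op12 P1: load  L1 → S/S/I/I on L1; bus BusRd; mem=30

state = I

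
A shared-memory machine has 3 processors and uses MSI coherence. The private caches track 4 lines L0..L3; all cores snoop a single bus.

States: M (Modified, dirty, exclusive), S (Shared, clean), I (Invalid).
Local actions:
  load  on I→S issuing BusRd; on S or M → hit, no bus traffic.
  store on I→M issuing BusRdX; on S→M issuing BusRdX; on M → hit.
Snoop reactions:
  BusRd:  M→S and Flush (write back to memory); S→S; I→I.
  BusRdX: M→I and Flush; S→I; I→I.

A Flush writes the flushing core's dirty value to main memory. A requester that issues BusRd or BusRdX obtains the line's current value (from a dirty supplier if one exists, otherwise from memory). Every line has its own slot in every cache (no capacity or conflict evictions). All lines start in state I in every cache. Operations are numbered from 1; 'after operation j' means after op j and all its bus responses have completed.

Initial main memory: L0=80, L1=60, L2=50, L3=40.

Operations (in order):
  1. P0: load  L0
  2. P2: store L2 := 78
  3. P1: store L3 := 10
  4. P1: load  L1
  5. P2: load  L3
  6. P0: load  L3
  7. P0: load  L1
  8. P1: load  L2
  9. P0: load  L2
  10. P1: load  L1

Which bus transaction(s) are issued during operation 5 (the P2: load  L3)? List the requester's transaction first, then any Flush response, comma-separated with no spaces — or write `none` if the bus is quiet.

  op1 P0: load  L0 → S/I/I on L0; bus BusRd; mem=80
  op2 P2: store L2 := 78 → I/I/M on L2; bus BusRdX; mem=50
  op3 P1: store L3 := 10 → I/M/I on L3; bus BusRdX; mem=40
  op4 P1: load  L1 → I/S/I on L1; bus BusRd; mem=60
  op5 P2: load  L3 → I/S/S on L3; bus BusRd Flush; mem=10
  op6 P0: load  L3 → S/S/S on L3; bus BusRd; mem=10
  op7 P0: load  L1 → S/S/I on L1; bus BusRd; mem=60
  op8 P1: load  L2 → I/S/S on L2; bus BusRd Flush; mem=78
  op9 P0: load  L2 → S/S/S on L2; bus BusRd; mem=78
  op10 P1: load  L1 → S/S/I on L1; bus (none); mem=60

bus = BusRd,Flush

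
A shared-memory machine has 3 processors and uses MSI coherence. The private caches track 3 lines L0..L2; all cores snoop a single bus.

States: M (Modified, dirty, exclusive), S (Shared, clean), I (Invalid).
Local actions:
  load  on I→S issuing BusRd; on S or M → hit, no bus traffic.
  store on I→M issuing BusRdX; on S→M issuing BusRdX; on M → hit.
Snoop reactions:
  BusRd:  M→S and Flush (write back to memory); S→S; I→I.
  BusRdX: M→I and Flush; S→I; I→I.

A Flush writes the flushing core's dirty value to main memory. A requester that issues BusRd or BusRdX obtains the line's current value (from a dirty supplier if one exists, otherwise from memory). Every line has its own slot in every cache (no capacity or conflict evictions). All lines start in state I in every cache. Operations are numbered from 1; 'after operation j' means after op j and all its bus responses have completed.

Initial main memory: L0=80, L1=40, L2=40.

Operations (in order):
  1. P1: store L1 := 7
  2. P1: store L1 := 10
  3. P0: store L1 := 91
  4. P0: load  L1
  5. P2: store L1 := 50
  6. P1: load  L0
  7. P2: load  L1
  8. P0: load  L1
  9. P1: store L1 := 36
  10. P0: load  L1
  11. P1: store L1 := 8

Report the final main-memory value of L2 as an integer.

  op1 P1: store L1 := 7 → I/M/I on L1; bus BusRdX; mem=40
  op2 P1: store L1 := 10 → I/M/I on L1; bus (none); mem=40
  op3 P0: store L1 := 91 → M/I/I on L1; bus BusRdX Flush; mem=10
  op4 P0: load  L1 → M/I/I on L1; bus (none); mem=10
  op5 P2: store L1 := 50 → I/I/M on L1; bus BusRdX Flush; mem=91
  op6 P1: load  L0 → I/S/I on L0; bus BusRd; mem=80
  op7 P2: load  L1 → I/I/M on L1; bus (none); mem=91
  op8 P0: load  L1 → S/I/S on L1; bus BusRd Flush; mem=50
  op9 P1: store L1 := 36 → I/M/I on L1; bus BusRdX; mem=50
  op10 P0: load  L1 → S/S/I on L1; bus BusRd Flush; mem=36
  op11 P1: store L1 := 8 → I/M/I on L1; bus BusRdX; mem=36

memory[L2] = 40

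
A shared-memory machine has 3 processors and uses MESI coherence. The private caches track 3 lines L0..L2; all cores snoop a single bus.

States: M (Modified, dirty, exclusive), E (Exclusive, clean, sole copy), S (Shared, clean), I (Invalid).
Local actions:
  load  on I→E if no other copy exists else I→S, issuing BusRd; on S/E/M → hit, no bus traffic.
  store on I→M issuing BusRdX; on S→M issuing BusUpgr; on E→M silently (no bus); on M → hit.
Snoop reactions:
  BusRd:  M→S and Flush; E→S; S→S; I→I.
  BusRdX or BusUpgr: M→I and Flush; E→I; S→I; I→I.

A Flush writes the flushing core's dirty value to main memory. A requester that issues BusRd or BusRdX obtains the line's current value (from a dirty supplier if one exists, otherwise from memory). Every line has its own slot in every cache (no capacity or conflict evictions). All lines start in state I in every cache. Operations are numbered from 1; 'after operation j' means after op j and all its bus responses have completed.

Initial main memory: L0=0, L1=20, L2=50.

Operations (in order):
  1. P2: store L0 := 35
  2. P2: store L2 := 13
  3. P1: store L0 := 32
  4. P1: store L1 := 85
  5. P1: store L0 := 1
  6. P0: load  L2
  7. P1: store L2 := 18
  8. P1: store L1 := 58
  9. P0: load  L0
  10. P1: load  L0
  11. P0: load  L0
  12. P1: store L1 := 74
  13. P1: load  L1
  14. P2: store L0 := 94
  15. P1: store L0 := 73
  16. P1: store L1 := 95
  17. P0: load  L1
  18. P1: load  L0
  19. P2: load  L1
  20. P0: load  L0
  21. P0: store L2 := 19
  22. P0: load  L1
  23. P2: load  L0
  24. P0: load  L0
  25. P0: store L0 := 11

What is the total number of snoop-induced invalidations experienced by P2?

invalidations = 4

  op1 P2: store L0 := 35 → I/I/M on L0; bus BusRdX; mem=0
  op2 P2: store L2 := 13 → I/I/M on L2; bus BusRdX; mem=50
  op3 P1: store L0 := 32 → I/M/I on L0; bus BusRdX Flush; mem=35
  op4 P1: store L1 := 85 → I/M/I on L1; bus BusRdX; mem=20
  op5 P1: store L0 := 1 → I/M/I on L0; bus (none); mem=35
  op6 P0: load  L2 → S/I/S on L2; bus BusRd Flush; mem=13
  op7 P1: store L2 := 18 → I/M/I on L2; bus BusRdX; mem=13
  op8 P1: store L1 := 58 → I/M/I on L1; bus (none); mem=20
  op9 P0: load  L0 → S/S/I on L0; bus BusRd Flush; mem=1
  op10 P1: load  L0 → S/S/I on L0; bus (none); mem=1
  op11 P0: load  L0 → S/S/I on L0; bus (none); mem=1
  op12 P1: store L1 := 74 → I/M/I on L1; bus (none); mem=20
  op13 P1: load  L1 → I/M/I on L1; bus (none); mem=20
  op14 P2: store L0 := 94 → I/I/M on L0; bus BusRdX; mem=1
  op15 P1: store L0 := 73 → I/M/I on L0; bus BusRdX Flush; mem=94
  op16 P1: store L1 := 95 → I/M/I on L1; bus (none); mem=20
  op17 P0: load  L1 → S/S/I on L1; bus BusRd Flush; mem=95
  op18 P1: load  L0 → I/M/I on L0; bus (none); mem=94
  op19 P2: load  L1 → S/S/S on L1; bus BusRd; mem=95
  op20 P0: load  L0 → S/S/I on L0; bus BusRd Flush; mem=73
  op21 P0: store L2 := 19 → M/I/I on L2; bus BusRdX Flush; mem=18
  op22 P0: load  L1 → S/S/S on L1; bus (none); mem=95
  op23 P2: load  L0 → S/S/S on L0; bus BusRd; mem=73
  op24 P0: load  L0 → S/S/S on L0; bus (none); mem=73
  op25 P0: store L0 := 11 → M/I/I on L0; bus BusUpgr; mem=73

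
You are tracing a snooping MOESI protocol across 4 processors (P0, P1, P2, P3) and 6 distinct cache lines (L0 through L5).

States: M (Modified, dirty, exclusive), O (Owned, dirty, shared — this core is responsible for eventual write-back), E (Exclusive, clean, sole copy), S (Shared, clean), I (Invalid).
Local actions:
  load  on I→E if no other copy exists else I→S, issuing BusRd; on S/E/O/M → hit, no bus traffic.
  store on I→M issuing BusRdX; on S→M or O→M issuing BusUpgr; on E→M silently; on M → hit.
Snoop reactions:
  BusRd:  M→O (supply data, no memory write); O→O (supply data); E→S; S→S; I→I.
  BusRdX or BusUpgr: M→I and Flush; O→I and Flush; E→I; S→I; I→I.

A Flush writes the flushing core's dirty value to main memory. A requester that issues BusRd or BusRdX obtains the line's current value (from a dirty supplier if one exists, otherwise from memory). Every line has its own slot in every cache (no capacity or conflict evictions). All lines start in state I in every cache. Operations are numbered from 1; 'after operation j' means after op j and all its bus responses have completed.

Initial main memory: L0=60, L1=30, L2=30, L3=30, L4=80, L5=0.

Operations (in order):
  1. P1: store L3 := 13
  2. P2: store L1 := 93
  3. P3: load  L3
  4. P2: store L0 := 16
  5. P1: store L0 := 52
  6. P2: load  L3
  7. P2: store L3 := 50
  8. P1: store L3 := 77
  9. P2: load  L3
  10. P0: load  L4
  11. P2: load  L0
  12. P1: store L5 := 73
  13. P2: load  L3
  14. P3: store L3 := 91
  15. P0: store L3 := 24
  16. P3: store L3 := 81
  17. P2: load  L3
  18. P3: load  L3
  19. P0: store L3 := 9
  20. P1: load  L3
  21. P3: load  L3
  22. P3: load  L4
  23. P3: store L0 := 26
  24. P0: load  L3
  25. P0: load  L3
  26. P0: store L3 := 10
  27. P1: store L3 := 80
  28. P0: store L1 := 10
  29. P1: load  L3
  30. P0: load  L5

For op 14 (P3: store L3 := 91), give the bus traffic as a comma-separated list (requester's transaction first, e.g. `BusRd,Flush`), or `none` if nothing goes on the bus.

[1] P1: store L3 := 13 | P0:I, P1:M(13), P2:I, P3:I | bus: BusRdX
[2] P2: store L1 := 93 | P0:I, P1:I, P2:M(93), P3:I | bus: BusRdX
[3] P3: load  L3 | P0:I, P1:O(13), P2:I, P3:S(13) | bus: BusRd
[4] P2: store L0 := 16 | P0:I, P1:I, P2:M(16), P3:I | bus: BusRdX
[5] P1: store L0 := 52 | P0:I, P1:M(52), P2:I, P3:I | bus: BusRdX,Flush
[6] P2: load  L3 | P0:I, P1:O(13), P2:S(13), P3:S(13) | bus: BusRd
[7] P2: store L3 := 50 | P0:I, P1:I, P2:M(50), P3:I | bus: BusUpgr,Flush
[8] P1: store L3 := 77 | P0:I, P1:M(77), P2:I, P3:I | bus: BusRdX,Flush
[9] P2: load  L3 | P0:I, P1:O(77), P2:S(77), P3:I | bus: BusRd
[10] P0: load  L4 | P0:E(80), P1:I, P2:I, P3:I | bus: BusRd
[11] P2: load  L0 | P0:I, P1:O(52), P2:S(52), P3:I | bus: BusRd
[12] P1: store L5 := 73 | P0:I, P1:M(73), P2:I, P3:I | bus: BusRdX
[13] P2: load  L3 | P0:I, P1:O(77), P2:S(77), P3:I | bus: none
[14] P3: store L3 := 91 | P0:I, P1:I, P2:I, P3:M(91) | bus: BusRdX,Flush
[15] P0: store L3 := 24 | P0:M(24), P1:I, P2:I, P3:I | bus: BusRdX,Flush
[16] P3: store L3 := 81 | P0:I, P1:I, P2:I, P3:M(81) | bus: BusRdX,Flush
[17] P2: load  L3 | P0:I, P1:I, P2:S(81), P3:O(81) | bus: BusRd
[18] P3: load  L3 | P0:I, P1:I, P2:S(81), P3:O(81) | bus: none
[19] P0: store L3 := 9 | P0:M(9), P1:I, P2:I, P3:I | bus: BusRdX,Flush
[20] P1: load  L3 | P0:O(9), P1:S(9), P2:I, P3:I | bus: BusRd
[21] P3: load  L3 | P0:O(9), P1:S(9), P2:I, P3:S(9) | bus: BusRd
[22] P3: load  L4 | P0:S(80), P1:I, P2:I, P3:S(80) | bus: BusRd
[23] P3: store L0 := 26 | P0:I, P1:I, P2:I, P3:M(26) | bus: BusRdX,Flush
[24] P0: load  L3 | P0:O(9), P1:S(9), P2:I, P3:S(9) | bus: none
[25] P0: load  L3 | P0:O(9), P1:S(9), P2:I, P3:S(9) | bus: none
[26] P0: store L3 := 10 | P0:M(10), P1:I, P2:I, P3:I | bus: BusUpgr
[27] P1: store L3 := 80 | P0:I, P1:M(80), P2:I, P3:I | bus: BusRdX,Flush
[28] P0: store L1 := 10 | P0:M(10), P1:I, P2:I, P3:I | bus: BusRdX,Flush
[29] P1: load  L3 | P0:I, P1:M(80), P2:I, P3:I | bus: none
[30] P0: load  L5 | P0:S(73), P1:O(73), P2:I, P3:I | bus: BusRd

bus = BusRdX,Flush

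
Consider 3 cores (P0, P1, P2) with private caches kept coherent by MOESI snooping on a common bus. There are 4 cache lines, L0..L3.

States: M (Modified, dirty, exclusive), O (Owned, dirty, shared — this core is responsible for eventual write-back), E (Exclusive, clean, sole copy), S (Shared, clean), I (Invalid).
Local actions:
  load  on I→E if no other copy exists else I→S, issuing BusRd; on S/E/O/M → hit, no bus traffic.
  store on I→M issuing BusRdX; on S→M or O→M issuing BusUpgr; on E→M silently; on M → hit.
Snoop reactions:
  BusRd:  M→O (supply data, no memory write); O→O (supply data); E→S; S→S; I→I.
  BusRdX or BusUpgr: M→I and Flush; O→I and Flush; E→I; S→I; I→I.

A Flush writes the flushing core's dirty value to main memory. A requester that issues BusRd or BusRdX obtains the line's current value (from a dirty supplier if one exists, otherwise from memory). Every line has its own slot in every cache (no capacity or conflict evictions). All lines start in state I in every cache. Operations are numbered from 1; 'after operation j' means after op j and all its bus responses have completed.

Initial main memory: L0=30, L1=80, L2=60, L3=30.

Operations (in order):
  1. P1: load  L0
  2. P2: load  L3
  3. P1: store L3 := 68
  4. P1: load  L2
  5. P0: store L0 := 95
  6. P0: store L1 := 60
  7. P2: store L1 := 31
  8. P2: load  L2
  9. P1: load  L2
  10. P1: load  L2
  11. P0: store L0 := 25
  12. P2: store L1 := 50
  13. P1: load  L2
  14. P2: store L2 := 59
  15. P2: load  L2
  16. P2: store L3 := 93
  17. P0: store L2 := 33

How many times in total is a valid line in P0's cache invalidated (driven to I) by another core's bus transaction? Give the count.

invalidations = 1

1. P1: load  L0  bus=[BusRd]  L0: P0=I P1=E P2=I  mem[L0]=30
2. P2: load  L3  bus=[BusRd]  L3: P0=I P1=I P2=E  mem[L3]=30
3. P1: store L3 := 68  bus=[BusRdX]  L3: P0=I P1=M P2=I  mem[L3]=30
4. P1: load  L2  bus=[BusRd]  L2: P0=I P1=E P2=I  mem[L2]=60
5. P0: store L0 := 95  bus=[BusRdX]  L0: P0=M P1=I P2=I  mem[L0]=30
6. P0: store L1 := 60  bus=[BusRdX]  L1: P0=M P1=I P2=I  mem[L1]=80
7. P2: store L1 := 31  bus=[BusRdX,Flush]  L1: P0=I P1=I P2=M  mem[L1]=60
8. P2: load  L2  bus=[BusRd]  L2: P0=I P1=S P2=S  mem[L2]=60
9. P1: load  L2  bus=[-]  L2: P0=I P1=S P2=S  mem[L2]=60
10. P1: load  L2  bus=[-]  L2: P0=I P1=S P2=S  mem[L2]=60
11. P0: store L0 := 25  bus=[-]  L0: P0=M P1=I P2=I  mem[L0]=30
12. P2: store L1 := 50  bus=[-]  L1: P0=I P1=I P2=M  mem[L1]=60
13. P1: load  L2  bus=[-]  L2: P0=I P1=S P2=S  mem[L2]=60
14. P2: store L2 := 59  bus=[BusUpgr]  L2: P0=I P1=I P2=M  mem[L2]=60
15. P2: load  L2  bus=[-]  L2: P0=I P1=I P2=M  mem[L2]=60
16. P2: store L3 := 93  bus=[BusRdX,Flush]  L3: P0=I P1=I P2=M  mem[L3]=68
17. P0: store L2 := 33  bus=[BusRdX,Flush]  L2: P0=M P1=I P2=I  mem[L2]=59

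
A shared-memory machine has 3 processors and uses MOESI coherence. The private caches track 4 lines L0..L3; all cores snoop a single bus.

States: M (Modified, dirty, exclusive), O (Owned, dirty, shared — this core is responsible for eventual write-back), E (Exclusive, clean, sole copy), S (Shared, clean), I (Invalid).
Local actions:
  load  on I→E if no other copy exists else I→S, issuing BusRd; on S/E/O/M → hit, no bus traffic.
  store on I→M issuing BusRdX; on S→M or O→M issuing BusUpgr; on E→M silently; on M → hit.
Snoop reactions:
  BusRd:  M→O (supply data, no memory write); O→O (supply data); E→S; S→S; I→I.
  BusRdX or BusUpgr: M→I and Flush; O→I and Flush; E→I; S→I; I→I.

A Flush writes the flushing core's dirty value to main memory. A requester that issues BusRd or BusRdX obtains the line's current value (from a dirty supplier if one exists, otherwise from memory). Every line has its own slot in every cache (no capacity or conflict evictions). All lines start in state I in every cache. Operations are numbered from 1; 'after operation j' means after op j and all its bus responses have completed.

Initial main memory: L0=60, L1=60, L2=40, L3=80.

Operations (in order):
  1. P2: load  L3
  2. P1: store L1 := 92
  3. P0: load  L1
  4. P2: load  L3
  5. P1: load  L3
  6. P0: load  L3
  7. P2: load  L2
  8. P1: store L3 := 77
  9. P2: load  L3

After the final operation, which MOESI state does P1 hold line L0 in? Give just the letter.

1. P2: load  L3  bus=[BusRd]  L3: P0=I P1=I P2=E  mem[L3]=80
2. P1: store L1 := 92  bus=[BusRdX]  L1: P0=I P1=M P2=I  mem[L1]=60
3. P0: load  L1  bus=[BusRd]  L1: P0=S P1=O P2=I  mem[L1]=60
4. P2: load  L3  bus=[-]  L3: P0=I P1=I P2=E  mem[L3]=80
5. P1: load  L3  bus=[BusRd]  L3: P0=I P1=S P2=S  mem[L3]=80
6. P0: load  L3  bus=[BusRd]  L3: P0=S P1=S P2=S  mem[L3]=80
7. P2: load  L2  bus=[BusRd]  L2: P0=I P1=I P2=E  mem[L2]=40
8. P1: store L3 := 77  bus=[BusUpgr]  L3: P0=I P1=M P2=I  mem[L3]=80
9. P2: load  L3  bus=[BusRd]  L3: P0=I P1=O P2=S  mem[L3]=80

state = I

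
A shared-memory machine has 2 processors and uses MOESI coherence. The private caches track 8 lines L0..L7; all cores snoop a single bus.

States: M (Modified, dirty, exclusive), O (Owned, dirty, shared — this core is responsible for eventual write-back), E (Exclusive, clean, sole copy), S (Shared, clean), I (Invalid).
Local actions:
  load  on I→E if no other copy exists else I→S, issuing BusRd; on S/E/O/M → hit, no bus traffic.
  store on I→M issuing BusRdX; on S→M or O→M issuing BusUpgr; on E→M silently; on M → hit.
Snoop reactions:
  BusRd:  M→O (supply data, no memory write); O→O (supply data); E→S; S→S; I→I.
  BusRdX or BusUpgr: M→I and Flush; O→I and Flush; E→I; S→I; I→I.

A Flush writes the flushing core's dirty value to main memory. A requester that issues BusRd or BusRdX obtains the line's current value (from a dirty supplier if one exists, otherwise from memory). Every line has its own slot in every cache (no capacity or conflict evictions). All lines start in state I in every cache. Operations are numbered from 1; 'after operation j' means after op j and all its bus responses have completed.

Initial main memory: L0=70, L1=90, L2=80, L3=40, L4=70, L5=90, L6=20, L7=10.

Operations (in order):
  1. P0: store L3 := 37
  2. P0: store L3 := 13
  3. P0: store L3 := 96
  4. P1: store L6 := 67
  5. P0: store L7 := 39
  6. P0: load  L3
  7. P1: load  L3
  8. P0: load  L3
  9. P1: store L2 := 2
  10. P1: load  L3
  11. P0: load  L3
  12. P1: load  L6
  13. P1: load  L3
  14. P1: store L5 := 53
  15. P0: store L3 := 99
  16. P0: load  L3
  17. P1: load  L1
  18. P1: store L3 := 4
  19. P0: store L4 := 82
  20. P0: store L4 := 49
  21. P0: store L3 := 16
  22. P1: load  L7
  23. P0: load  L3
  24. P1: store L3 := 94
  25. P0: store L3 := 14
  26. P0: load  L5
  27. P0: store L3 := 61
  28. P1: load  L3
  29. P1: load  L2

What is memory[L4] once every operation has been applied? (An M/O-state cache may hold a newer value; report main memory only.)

memory[L4] = 70

  op1 P0: store L3 := 37 → M/I on L3; bus BusRdX; mem=40
  op2 P0: store L3 := 13 → M/I on L3; bus (none); mem=40
  op3 P0: store L3 := 96 → M/I on L3; bus (none); mem=40
  op4 P1: store L6 := 67 → I/M on L6; bus BusRdX; mem=20
  op5 P0: store L7 := 39 → M/I on L7; bus BusRdX; mem=10
  op6 P0: load  L3 → M/I on L3; bus (none); mem=40
  op7 P1: load  L3 → O/S on L3; bus BusRd; mem=40
  op8 P0: load  L3 → O/S on L3; bus (none); mem=40
  op9 P1: store L2 := 2 → I/M on L2; bus BusRdX; mem=80
  op10 P1: load  L3 → O/S on L3; bus (none); mem=40
  op11 P0: load  L3 → O/S on L3; bus (none); mem=40
  op12 P1: load  L6 → I/M on L6; bus (none); mem=20
  op13 P1: load  L3 → O/S on L3; bus (none); mem=40
  op14 P1: store L5 := 53 → I/M on L5; bus BusRdX; mem=90
  op15 P0: store L3 := 99 → M/I on L3; bus BusUpgr; mem=40
  op16 P0: load  L3 → M/I on L3; bus (none); mem=40
  op17 P1: load  L1 → I/E on L1; bus BusRd; mem=90
  op18 P1: store L3 := 4 → I/M on L3; bus BusRdX Flush; mem=99
  op19 P0: store L4 := 82 → M/I on L4; bus BusRdX; mem=70
  op20 P0: store L4 := 49 → M/I on L4; bus (none); mem=70
  op21 P0: store L3 := 16 → M/I on L3; bus BusRdX Flush; mem=4
  op22 P1: load  L7 → O/S on L7; bus BusRd; mem=10
  op23 P0: load  L3 → M/I on L3; bus (none); mem=4
  op24 P1: store L3 := 94 → I/M on L3; bus BusRdX Flush; mem=16
  op25 P0: store L3 := 14 → M/I on L3; bus BusRdX Flush; mem=94
  op26 P0: load  L5 → S/O on L5; bus BusRd; mem=90
  op27 P0: store L3 := 61 → M/I on L3; bus (none); mem=94
  op28 P1: load  L3 → O/S on L3; bus BusRd; mem=94
  op29 P1: load  L2 → I/M on L2; bus (none); mem=80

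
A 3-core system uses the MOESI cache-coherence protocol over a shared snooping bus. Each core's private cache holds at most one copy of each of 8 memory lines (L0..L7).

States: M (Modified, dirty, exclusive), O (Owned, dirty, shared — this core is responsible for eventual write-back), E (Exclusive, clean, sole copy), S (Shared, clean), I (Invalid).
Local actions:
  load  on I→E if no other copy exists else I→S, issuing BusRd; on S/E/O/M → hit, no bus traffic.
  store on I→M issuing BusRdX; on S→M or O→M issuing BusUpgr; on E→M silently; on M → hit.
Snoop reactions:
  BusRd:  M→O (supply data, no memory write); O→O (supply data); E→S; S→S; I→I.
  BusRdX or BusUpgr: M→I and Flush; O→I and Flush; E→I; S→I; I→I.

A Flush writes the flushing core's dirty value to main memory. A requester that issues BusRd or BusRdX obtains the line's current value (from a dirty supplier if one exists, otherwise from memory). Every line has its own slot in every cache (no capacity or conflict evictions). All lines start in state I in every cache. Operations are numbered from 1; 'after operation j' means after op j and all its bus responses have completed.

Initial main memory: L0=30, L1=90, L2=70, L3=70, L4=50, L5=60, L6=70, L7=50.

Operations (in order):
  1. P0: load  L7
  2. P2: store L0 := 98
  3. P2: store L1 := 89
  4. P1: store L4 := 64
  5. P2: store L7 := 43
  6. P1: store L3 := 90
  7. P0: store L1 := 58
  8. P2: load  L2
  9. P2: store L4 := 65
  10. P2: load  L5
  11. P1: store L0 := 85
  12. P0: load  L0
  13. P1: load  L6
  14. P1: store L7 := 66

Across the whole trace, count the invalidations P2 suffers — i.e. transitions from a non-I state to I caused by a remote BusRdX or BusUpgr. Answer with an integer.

invalidations = 3

[1] P0: load  L7 | P0:E(50), P1:I, P2:I | bus: BusRd
[2] P2: store L0 := 98 | P0:I, P1:I, P2:M(98) | bus: BusRdX
[3] P2: store L1 := 89 | P0:I, P1:I, P2:M(89) | bus: BusRdX
[4] P1: store L4 := 64 | P0:I, P1:M(64), P2:I | bus: BusRdX
[5] P2: store L7 := 43 | P0:I, P1:I, P2:M(43) | bus: BusRdX
[6] P1: store L3 := 90 | P0:I, P1:M(90), P2:I | bus: BusRdX
[7] P0: store L1 := 58 | P0:M(58), P1:I, P2:I | bus: BusRdX,Flush
[8] P2: load  L2 | P0:I, P1:I, P2:E(70) | bus: BusRd
[9] P2: store L4 := 65 | P0:I, P1:I, P2:M(65) | bus: BusRdX,Flush
[10] P2: load  L5 | P0:I, P1:I, P2:E(60) | bus: BusRd
[11] P1: store L0 := 85 | P0:I, P1:M(85), P2:I | bus: BusRdX,Flush
[12] P0: load  L0 | P0:S(85), P1:O(85), P2:I | bus: BusRd
[13] P1: load  L6 | P0:I, P1:E(70), P2:I | bus: BusRd
[14] P1: store L7 := 66 | P0:I, P1:M(66), P2:I | bus: BusRdX,Flush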